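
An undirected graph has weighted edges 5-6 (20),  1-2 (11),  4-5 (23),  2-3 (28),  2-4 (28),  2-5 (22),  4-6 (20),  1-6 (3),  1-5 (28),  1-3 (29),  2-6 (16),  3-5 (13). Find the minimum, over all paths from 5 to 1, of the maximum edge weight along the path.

Checking several routes:
5 → 6 → 1: max(20, 3) = 20
5 → 4 → 6 → 1: max(23, 20, 3) = 23
5 → 2 → 6 → 1: max(22, 16, 3) = 22
5 → 2 → 1: max(22, 11) = 22
5 → 6 → 2 → 1: max(20, 16, 11) = 20
The minimum achievable maximum is 20.

20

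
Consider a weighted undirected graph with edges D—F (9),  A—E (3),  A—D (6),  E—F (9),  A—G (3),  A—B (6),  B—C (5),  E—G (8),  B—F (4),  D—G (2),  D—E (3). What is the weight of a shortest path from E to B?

Some routes from E to B:
E - D - G - A - B: 3 + 2 + 3 + 6 = 14
E - F - B: 9 + 4 = 13
E - A - B: 3 + 6 = 9
The minimum is 9.

9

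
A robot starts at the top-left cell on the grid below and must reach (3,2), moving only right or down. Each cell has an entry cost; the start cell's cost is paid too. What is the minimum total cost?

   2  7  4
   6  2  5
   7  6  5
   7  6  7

Best path: (0,0) → (1,0) → (1,1) → (1,2) → (2,2) → (3,2)
Cost: 2 + 6 + 2 + 5 + 5 + 7 = 27
(Top row then right column would cost 30.)

27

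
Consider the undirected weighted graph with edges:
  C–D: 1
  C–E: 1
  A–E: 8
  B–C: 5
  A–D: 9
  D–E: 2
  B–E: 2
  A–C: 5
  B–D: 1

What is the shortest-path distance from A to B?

7

Some routes from A to B:
A -> C -> D -> B: 5 + 1 + 1 = 7
A -> E -> B: 8 + 2 = 10
A -> C -> E -> D -> B: 5 + 1 + 2 + 1 = 9
A -> C -> E -> B: 5 + 1 + 2 = 8
Shortest: 7.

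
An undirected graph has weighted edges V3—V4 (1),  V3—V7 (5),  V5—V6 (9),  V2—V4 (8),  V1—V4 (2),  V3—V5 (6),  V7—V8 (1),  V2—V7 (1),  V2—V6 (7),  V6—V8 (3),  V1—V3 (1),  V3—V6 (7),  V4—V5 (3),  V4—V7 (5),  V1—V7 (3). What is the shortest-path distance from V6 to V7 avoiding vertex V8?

Some routes from V6 to V7 avoiding V8:
V6→V3→V1→V7: 7 + 1 + 3 = 11
V6→V3→V7: 7 + 5 = 12
V6→V2→V7: 7 + 1 = 8
Best route has total 8.

8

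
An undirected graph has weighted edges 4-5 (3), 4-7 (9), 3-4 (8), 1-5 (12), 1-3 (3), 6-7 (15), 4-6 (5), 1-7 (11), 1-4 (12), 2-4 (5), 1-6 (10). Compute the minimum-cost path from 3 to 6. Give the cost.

13

Some routes from 3 to 6:
3→1→4→6: 3 + 12 + 5 = 20
3→1→6: 3 + 10 = 13
3→1→7→4→6: 3 + 11 + 9 + 5 = 28
3→4→6: 8 + 5 = 13
3→1→7→6: 3 + 11 + 15 = 29
3→1→5→4→6: 3 + 12 + 3 + 5 = 23
The minimum is 13.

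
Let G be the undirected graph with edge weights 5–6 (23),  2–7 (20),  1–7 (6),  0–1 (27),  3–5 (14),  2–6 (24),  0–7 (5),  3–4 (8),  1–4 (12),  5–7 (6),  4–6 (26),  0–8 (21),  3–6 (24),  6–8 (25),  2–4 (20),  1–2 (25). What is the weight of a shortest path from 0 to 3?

Comparing a few candidate routes:
0 -> 1 -> 4 -> 3: 27 + 12 + 8 = 47
0 -> 7 -> 1 -> 4 -> 3: 5 + 6 + 12 + 8 = 31
0 -> 7 -> 5 -> 3: 5 + 6 + 14 = 25
The minimum is 25.

25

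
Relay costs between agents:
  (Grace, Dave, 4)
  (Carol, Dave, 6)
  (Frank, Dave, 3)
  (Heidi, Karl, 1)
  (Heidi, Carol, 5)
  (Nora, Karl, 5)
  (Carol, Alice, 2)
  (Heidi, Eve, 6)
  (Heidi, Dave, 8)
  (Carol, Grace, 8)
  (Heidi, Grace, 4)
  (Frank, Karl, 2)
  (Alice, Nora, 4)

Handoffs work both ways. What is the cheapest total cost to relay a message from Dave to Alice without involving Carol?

Routes from Dave to Alice avoiding Carol:
Dave→Frank→Karl→Nora→Alice: 3 + 2 + 5 + 4 = 14
Dave→Heidi→Karl→Nora→Alice: 8 + 1 + 5 + 4 = 18
Dave→Grace→Heidi→Karl→Nora→Alice: 4 + 4 + 1 + 5 + 4 = 18
Shortest: 14.

14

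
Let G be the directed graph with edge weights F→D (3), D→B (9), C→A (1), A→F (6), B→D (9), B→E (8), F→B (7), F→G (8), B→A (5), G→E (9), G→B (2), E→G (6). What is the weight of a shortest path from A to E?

A few of the A→E routes:
A→F→G→B→E: 6 + 8 + 2 + 8 = 24
A→F→G→E: 6 + 8 + 9 = 23
A→F→B→E: 6 + 7 + 8 = 21
The minimum is 21.

21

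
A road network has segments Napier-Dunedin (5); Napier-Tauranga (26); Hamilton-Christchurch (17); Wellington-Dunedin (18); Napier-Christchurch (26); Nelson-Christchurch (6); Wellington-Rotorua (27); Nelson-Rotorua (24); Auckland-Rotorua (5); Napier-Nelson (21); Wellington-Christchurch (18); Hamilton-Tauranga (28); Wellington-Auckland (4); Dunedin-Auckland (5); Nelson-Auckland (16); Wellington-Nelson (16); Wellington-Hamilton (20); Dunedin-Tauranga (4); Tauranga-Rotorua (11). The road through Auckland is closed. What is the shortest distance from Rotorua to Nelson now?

24

A few of the Rotorua→Nelson routes:
Rotorua - Nelson: 24
Rotorua - Wellington - Nelson: 27 + 16 = 43
Rotorua - Tauranga - Dunedin - Napier - Nelson: 11 + 4 + 5 + 21 = 41
Rotorua - Tauranga - Dunedin - Wellington - Nelson: 11 + 4 + 18 + 16 = 49
The minimum is 24 mi.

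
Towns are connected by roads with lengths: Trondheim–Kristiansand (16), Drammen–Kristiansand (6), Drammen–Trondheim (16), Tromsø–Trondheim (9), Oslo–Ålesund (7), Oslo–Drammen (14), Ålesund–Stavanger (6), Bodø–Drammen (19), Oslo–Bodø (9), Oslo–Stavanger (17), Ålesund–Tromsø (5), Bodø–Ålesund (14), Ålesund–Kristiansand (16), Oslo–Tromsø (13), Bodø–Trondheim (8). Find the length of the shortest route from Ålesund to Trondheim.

14

A few of the Ålesund→Trondheim routes:
Ålesund -> Bodø -> Trondheim: 14 + 8 = 22
Ålesund -> Tromsø -> Trondheim: 5 + 9 = 14
Ålesund -> Oslo -> Bodø -> Trondheim: 7 + 9 + 8 = 24
Ålesund -> Oslo -> Tromsø -> Trondheim: 7 + 13 + 9 = 29
Shortest: 14.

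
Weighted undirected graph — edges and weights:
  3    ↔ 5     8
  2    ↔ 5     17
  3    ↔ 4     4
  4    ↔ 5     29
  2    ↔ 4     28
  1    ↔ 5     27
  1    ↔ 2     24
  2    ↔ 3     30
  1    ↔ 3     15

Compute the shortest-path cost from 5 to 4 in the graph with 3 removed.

Paths from 5 to 4 avoiding 3:
5 - 4: 29
5 - 2 - 4: 17 + 28 = 45
5 - 1 - 2 - 4: 27 + 24 + 28 = 79
Shortest: 29.

29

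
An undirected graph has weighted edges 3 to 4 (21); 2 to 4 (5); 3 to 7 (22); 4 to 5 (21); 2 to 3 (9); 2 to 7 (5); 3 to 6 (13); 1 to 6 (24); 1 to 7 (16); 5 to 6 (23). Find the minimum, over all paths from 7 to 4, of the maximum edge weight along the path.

A few of the 7→4 routes:
7 - 2 - 4: max(5, 5) = 5
7 - 3 - 2 - 4: max(22, 9, 5) = 22
7 - 3 - 4: max(22, 21) = 22
7 - 2 - 3 - 4: max(5, 9, 21) = 21
7 - 2 - 3 - 6 - 5 - 4: max(5, 9, 13, 23, 21) = 23
7 - 3 - 6 - 5 - 4: max(22, 13, 23, 21) = 23
The minimum achievable maximum is 5.

5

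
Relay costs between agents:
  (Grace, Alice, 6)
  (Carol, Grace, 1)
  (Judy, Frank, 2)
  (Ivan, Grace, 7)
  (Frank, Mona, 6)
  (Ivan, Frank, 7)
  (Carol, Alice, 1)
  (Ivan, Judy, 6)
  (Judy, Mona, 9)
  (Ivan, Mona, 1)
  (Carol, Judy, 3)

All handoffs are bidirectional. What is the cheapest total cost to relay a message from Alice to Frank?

A few of the Alice→Frank routes:
Alice -> Carol -> Grace -> Ivan -> Mona -> Frank: 1 + 1 + 7 + 1 + 6 = 16
Alice -> Grace -> Carol -> Judy -> Frank: 6 + 1 + 3 + 2 = 12
Alice -> Carol -> Judy -> Frank: 1 + 3 + 2 = 6
Alice -> Carol -> Grace -> Ivan -> Frank: 1 + 1 + 7 + 7 = 16
Shortest: 6.

6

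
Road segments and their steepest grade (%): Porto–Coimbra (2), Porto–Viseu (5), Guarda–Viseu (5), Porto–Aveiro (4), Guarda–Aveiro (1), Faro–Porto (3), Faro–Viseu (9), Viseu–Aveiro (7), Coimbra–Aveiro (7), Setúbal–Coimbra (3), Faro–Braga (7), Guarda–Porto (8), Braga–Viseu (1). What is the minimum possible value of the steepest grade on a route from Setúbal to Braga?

Checking several routes:
Setúbal -> Coimbra -> Porto -> Aveiro -> Guarda -> Viseu -> Braga: max(3, 2, 4, 1, 5, 1) = 5
Setúbal -> Coimbra -> Porto -> Aveiro -> Viseu -> Braga: max(3, 2, 4, 7, 1) = 7
Setúbal -> Coimbra -> Porto -> Viseu -> Braga: max(3, 2, 5, 1) = 5
Best route has worst link 5%.

5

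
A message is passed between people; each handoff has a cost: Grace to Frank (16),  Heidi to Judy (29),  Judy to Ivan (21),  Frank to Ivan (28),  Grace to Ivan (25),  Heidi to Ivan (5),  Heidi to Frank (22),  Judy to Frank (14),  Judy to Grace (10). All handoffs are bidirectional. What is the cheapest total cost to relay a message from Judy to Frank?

Comparing a few candidate routes:
Judy → Frank: 14
Judy → Heidi → Frank: 29 + 22 = 51
Judy → Ivan → Frank: 21 + 28 = 49
Judy → Ivan → Heidi → Frank: 21 + 5 + 22 = 48
Judy → Grace → Frank: 10 + 16 = 26
Shortest: 14.

14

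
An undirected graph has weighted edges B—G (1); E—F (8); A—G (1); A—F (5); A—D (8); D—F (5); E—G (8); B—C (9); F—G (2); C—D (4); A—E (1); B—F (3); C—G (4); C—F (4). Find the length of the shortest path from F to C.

Comparing a few candidate routes:
F -> G -> C: 2 + 4 = 6
F -> A -> G -> C: 5 + 1 + 4 = 10
F -> B -> G -> C: 3 + 1 + 4 = 8
F -> D -> C: 5 + 4 = 9
F -> C: 4
Best route has total 4.

4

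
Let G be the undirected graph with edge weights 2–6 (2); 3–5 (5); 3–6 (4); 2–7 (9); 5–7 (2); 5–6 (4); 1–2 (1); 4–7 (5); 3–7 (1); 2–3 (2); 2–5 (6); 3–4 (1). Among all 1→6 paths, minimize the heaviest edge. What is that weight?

2

A few of the 1→6 routes:
1→2→3→4→7→5→6: max(1, 2, 1, 5, 2, 4) = 5
1→2→3→6: max(1, 2, 4) = 4
1→2→3→7→5→6: max(1, 2, 1, 2, 4) = 4
1→2→6: max(1, 2) = 2
1→2→5→3→6: max(1, 6, 5, 4) = 6
1→2→3→5→6: max(1, 2, 5, 4) = 5
The minimum achievable maximum is 2.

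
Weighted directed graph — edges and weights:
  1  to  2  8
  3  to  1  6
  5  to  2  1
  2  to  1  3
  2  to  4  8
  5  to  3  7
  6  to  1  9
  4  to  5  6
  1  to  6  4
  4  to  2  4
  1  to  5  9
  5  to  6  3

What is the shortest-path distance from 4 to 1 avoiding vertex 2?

18

Candidate routes:
4 - 5 - 6 - 1: 6 + 3 + 9 = 18
4 - 5 - 3 - 1: 6 + 7 + 6 = 19
The minimum is 18.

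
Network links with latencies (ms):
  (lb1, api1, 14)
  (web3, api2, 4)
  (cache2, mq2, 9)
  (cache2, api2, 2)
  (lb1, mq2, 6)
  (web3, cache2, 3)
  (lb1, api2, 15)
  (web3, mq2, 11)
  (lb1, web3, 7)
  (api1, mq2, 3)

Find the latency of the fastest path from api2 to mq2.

11

Some routes from api2 to mq2:
api2→cache2→web3→mq2: 2 + 3 + 11 = 16
api2→cache2→web3→lb1→mq2: 2 + 3 + 7 + 6 = 18
api2→web3→cache2→mq2: 4 + 3 + 9 = 16
api2→web3→mq2: 4 + 11 = 15
api2→web3→lb1→mq2: 4 + 7 + 6 = 17
api2→cache2→mq2: 2 + 9 = 11
Shortest: 11 ms.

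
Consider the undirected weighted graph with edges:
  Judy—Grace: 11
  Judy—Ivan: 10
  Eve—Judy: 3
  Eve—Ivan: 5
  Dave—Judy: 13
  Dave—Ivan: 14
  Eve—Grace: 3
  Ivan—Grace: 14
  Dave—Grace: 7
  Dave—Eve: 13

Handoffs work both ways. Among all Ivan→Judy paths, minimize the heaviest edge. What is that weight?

5

Comparing a few candidate routes:
Ivan→Judy: max(10) = 10
Ivan→Eve→Judy: max(5, 3) = 5
Ivan→Eve→Grace→Judy: max(5, 3, 11) = 11
Best route has worst link 5.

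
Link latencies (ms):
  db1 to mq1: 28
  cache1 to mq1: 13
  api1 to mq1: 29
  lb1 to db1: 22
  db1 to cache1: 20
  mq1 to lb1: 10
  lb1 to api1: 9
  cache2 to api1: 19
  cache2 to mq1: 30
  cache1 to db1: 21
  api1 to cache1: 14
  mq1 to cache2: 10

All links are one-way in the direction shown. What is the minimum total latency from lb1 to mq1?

Checking several routes:
lb1 → api1 → mq1: 9 + 29 = 38
lb1 → db1 → mq1: 22 + 28 = 50
lb1 → api1 → cache1 → mq1: 9 + 14 + 13 = 36
Shortest: 36 ms.

36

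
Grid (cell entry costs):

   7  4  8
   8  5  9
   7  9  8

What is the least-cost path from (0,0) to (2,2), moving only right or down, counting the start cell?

One optimal route is (0,0)→(0,1)→(1,1)→(1,2)→(2,2).
Its cost is 7 + 4 + 5 + 9 + 8 = 33.
For comparison, the top-then-right route costs 36.

33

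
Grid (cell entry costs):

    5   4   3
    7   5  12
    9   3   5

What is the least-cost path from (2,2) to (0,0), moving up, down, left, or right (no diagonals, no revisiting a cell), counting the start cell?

22

Take r2c2→r2c1→r1c1→r0c1→r0c0 for a total of 5 + 3 + 5 + 4 + 5 = 22.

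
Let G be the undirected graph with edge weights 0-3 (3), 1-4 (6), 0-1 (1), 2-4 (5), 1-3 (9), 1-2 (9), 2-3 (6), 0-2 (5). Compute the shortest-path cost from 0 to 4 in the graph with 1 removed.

Routes from 0 to 4 avoiding 1:
0 → 2 → 4: 5 + 5 = 10
0 → 3 → 2 → 4: 3 + 6 + 5 = 14
Shortest: 10.

10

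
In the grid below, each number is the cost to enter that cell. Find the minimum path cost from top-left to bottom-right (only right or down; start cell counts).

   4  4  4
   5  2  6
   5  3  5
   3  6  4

22

Cheapest: [0,0] → [0,1] → [1,1] → [2,1] → [2,2] → [3,2]
  4 + 4 + 2 + 3 + 5 + 4 = 22
(Top row then right column would cost 27.)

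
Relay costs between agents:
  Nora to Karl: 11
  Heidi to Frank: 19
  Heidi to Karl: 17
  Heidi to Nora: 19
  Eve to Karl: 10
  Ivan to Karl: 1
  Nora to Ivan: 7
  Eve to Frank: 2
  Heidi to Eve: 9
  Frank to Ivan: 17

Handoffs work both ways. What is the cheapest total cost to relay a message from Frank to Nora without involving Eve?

Candidate routes:
Frank→Ivan→Karl→Nora: 17 + 1 + 11 = 29
Frank→Ivan→Karl→Heidi→Nora: 17 + 1 + 17 + 19 = 54
Frank→Ivan→Nora: 17 + 7 = 24
Frank→Heidi→Karl→Nora: 19 + 17 + 11 = 47
Frank→Heidi→Nora: 19 + 19 = 38
Frank→Heidi→Karl→Ivan→Nora: 19 + 17 + 1 + 7 = 44
Best route has total 24.

24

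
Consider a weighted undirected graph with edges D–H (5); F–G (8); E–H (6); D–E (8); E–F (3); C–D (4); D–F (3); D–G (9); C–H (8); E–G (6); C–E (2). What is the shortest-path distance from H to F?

8

Some routes from H to F:
H→C→D→F: 8 + 4 + 3 = 15
H→E→F: 6 + 3 = 9
H→D→C→E→F: 5 + 4 + 2 + 3 = 14
H→C→E→F: 8 + 2 + 3 = 13
H→D→F: 5 + 3 = 8
H→E→C→D→F: 6 + 2 + 4 + 3 = 15
Best route has total 8.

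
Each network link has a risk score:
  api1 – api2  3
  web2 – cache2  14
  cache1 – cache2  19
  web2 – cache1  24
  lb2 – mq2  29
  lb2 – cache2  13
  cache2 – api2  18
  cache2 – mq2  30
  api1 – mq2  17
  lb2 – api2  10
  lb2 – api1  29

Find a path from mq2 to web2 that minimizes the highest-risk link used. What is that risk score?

Checking several routes:
mq2 → lb2 → api1 → api2 → cache2 → web2: max(29, 29, 3, 18, 14) = 29
mq2 → api1 → api2 → cache2 → cache1 → web2: max(17, 3, 18, 19, 24) = 24
mq2 → api1 → api2 → lb2 → cache2 → web2: max(17, 3, 10, 13, 14) = 17
mq2 → api1 → api2 → lb2 → cache2 → cache1 → web2: max(17, 3, 10, 13, 19, 24) = 24
mq2 → api1 → api2 → cache2 → web2: max(17, 3, 18, 14) = 18
Smallest bottleneck: 17.

17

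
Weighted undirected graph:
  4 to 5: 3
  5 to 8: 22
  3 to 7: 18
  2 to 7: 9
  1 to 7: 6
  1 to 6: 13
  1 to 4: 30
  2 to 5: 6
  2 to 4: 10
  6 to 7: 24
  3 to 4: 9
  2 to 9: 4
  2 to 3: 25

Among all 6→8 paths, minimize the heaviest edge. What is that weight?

A few of the 6→8 routes:
6 → 1 → 7 → 2 → 4 → 5 → 8: max(13, 6, 9, 10, 3, 22) = 22
6 → 1 → 7 → 3 → 4 → 5 → 8: max(13, 6, 18, 9, 3, 22) = 22
6 → 1 → 7 → 3 → 4 → 2 → 5 → 8: max(13, 6, 18, 9, 10, 6, 22) = 22
6 → 1 → 7 → 2 → 5 → 8: max(13, 6, 9, 6, 22) = 22
The minimum achievable maximum is 22.

22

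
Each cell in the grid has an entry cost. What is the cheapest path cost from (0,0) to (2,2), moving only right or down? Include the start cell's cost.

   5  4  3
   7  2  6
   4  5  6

Cheapest: [0,0] -> [0,1] -> [1,1] -> [2,1] -> [2,2]
  5 + 4 + 2 + 5 + 6 = 22
(Top row then right column would cost 24.)

22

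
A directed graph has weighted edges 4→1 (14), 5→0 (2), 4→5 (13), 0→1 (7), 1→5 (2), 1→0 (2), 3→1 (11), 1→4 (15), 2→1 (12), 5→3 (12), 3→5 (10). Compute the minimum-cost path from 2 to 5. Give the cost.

Routes from 2 to 5:
2→1→5: 12 + 2 = 14
2→1→4→5: 12 + 15 + 13 = 40
Best route has total 14.

14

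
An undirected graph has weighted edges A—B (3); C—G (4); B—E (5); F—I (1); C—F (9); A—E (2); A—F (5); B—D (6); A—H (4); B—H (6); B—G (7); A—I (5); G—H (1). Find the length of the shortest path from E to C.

Checking several routes:
E -> B -> G -> C: 5 + 7 + 4 = 16
E -> A -> H -> G -> C: 2 + 4 + 1 + 4 = 11
E -> B -> H -> G -> C: 5 + 6 + 1 + 4 = 16
Shortest: 11.

11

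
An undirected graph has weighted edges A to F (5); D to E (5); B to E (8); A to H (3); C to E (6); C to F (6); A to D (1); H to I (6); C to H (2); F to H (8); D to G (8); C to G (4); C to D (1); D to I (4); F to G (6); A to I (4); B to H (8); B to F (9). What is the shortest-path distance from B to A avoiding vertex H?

Comparing a few candidate routes:
B→E→D→A: 8 + 5 + 1 = 14
B→E→C→D→A: 8 + 6 + 1 + 1 = 16
B→F→C→D→A: 9 + 6 + 1 + 1 = 17
B→E→D→I→A: 8 + 5 + 4 + 4 = 21
B→F→G→C→D→A: 9 + 6 + 4 + 1 + 1 = 21
B→F→A: 9 + 5 = 14
The minimum is 14.

14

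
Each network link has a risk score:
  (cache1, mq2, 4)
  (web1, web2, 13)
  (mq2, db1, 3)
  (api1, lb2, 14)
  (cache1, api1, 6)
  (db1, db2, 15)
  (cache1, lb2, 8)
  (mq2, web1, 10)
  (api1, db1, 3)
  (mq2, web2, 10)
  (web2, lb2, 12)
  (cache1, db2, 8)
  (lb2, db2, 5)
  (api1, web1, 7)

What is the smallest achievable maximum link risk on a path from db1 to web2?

10

Some routes from db1 to web2:
db1 -> api1 -> cache1 -> mq2 -> web2: max(3, 6, 4, 10) = 10
db1 -> mq2 -> web2: max(3, 10) = 10
db1 -> api1 -> cache1 -> lb2 -> web2: max(3, 6, 8, 12) = 12
db1 -> api1 -> web1 -> mq2 -> web2: max(3, 7, 10, 10) = 10
The minimum achievable maximum is 10.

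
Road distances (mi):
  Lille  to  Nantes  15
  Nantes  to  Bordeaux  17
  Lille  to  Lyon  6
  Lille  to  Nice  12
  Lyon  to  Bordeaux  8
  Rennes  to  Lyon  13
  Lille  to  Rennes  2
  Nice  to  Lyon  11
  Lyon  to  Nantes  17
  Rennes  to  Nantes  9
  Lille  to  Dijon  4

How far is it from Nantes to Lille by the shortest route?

11

Some routes from Nantes to Lille:
Nantes → Lyon → Lille: 17 + 6 = 23
Nantes → Rennes → Lille: 9 + 2 = 11
Nantes → Lille: 15
Shortest: 11 mi.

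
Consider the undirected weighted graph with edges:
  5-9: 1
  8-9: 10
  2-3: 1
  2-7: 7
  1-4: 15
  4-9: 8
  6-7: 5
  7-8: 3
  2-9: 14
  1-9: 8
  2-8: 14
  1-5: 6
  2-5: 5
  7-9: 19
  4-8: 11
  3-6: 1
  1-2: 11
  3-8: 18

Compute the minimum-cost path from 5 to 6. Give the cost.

Checking several routes:
5 → 2 → 3 → 6: 5 + 1 + 1 = 7
5 → 9 → 2 → 3 → 6: 1 + 14 + 1 + 1 = 17
5 → 2 → 7 → 6: 5 + 7 + 5 = 17
5 → 9 → 8 → 7 → 6: 1 + 10 + 3 + 5 = 19
5 → 1 → 2 → 3 → 6: 6 + 11 + 1 + 1 = 19
Best route has total 7.

7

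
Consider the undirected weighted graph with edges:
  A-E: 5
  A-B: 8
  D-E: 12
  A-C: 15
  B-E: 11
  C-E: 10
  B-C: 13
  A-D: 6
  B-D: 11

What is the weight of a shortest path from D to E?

11

Some routes from D to E:
D - B - E: 11 + 11 = 22
D - E: 12
D - A - E: 6 + 5 = 11
The minimum is 11.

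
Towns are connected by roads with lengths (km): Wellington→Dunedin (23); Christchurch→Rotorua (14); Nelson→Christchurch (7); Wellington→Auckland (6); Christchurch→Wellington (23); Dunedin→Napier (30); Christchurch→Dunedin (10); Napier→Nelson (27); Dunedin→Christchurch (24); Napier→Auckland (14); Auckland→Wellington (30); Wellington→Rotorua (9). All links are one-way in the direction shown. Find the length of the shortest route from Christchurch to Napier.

Routes from Christchurch to Napier:
Christchurch-Wellington-Dunedin-Napier: 23 + 23 + 30 = 76
Christchurch-Dunedin-Napier: 10 + 30 = 40
Shortest: 40 km.

40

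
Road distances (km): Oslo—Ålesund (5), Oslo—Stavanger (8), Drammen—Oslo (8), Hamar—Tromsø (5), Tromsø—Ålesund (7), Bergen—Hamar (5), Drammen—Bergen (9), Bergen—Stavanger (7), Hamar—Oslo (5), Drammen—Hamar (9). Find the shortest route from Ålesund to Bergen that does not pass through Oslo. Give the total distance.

Paths from Ålesund to Bergen avoiding Oslo:
Ålesund -> Tromsø -> Hamar -> Drammen -> Bergen: 7 + 5 + 9 + 9 = 30
Ålesund -> Tromsø -> Hamar -> Bergen: 7 + 5 + 5 = 17
The minimum is 17 km.

17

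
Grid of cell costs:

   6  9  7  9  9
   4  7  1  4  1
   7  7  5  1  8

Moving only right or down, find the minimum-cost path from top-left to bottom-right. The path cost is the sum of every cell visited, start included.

Cheapest: r0c0 -> r1c0 -> r1c1 -> r1c2 -> r1c3 -> r1c4 -> r2c4
  6 + 4 + 7 + 1 + 4 + 1 + 8 = 31

31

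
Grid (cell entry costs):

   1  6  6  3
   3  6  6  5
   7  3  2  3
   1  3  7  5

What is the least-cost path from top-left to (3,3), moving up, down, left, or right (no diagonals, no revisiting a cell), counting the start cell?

One optimal route is [0,0]→[1,0]→[1,1]→[2,1]→[2,2]→[2,3]→[3,3].
Its cost is 1 + 3 + 6 + 3 + 2 + 3 + 5 = 23.

23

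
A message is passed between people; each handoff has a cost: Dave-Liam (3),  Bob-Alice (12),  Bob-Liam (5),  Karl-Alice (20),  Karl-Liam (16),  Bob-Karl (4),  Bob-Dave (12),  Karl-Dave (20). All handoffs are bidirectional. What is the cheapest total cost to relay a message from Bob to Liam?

5

A few of the Bob→Liam routes:
Bob-Dave-Liam: 12 + 3 = 15
Bob-Dave-Karl-Liam: 12 + 20 + 16 = 48
Bob-Karl-Liam: 4 + 16 = 20
Bob-Karl-Dave-Liam: 4 + 20 + 3 = 27
Bob-Liam: 5
Bob-Alice-Karl-Liam: 12 + 20 + 16 = 48
Best route has total 5.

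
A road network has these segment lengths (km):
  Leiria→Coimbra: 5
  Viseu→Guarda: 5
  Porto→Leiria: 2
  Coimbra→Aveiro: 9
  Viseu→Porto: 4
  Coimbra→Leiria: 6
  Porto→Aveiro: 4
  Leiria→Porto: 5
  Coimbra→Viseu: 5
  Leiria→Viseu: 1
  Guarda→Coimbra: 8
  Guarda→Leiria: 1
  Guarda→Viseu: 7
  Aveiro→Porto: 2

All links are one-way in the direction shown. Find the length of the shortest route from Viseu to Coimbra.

Routes from Viseu to Coimbra:
Viseu - Porto - Leiria - Coimbra: 4 + 2 + 5 = 11
Viseu - Guarda - Leiria - Coimbra: 5 + 1 + 5 = 11
Viseu - Guarda - Coimbra: 5 + 8 = 13
Shortest: 11 km.

11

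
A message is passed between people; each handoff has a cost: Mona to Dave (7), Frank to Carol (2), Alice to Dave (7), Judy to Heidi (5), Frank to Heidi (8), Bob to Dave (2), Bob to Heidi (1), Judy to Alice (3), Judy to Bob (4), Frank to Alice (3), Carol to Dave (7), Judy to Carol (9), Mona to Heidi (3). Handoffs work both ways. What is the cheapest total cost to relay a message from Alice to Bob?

A few of the Alice→Bob routes:
Alice → Judy → Heidi → Bob: 3 + 5 + 1 = 9
Alice → Frank → Carol → Dave → Bob: 3 + 2 + 7 + 2 = 14
Alice → Dave → Bob: 7 + 2 = 9
Alice → Frank → Heidi → Bob: 3 + 8 + 1 = 12
Alice → Judy → Bob: 3 + 4 = 7
Best route has total 7.

7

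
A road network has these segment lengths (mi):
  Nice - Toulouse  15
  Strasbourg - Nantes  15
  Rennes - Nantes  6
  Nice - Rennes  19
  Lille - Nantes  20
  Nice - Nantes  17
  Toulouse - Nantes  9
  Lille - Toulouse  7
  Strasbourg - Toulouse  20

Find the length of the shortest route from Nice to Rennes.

19

Checking several routes:
Nice→Nantes→Rennes: 17 + 6 = 23
Nice→Toulouse→Lille→Nantes→Rennes: 15 + 7 + 20 + 6 = 48
Nice→Toulouse→Nantes→Rennes: 15 + 9 + 6 = 30
Nice→Rennes: 19
Best route has total 19 mi.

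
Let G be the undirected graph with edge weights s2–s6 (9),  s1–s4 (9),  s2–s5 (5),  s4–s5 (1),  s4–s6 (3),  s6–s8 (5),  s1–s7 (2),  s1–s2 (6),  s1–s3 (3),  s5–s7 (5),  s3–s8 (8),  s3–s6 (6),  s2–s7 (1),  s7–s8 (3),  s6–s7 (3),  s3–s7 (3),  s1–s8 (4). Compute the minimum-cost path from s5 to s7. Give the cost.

5

Some routes from s5 to s7:
s5→s4→s6→s7: 1 + 3 + 3 = 7
s5→s2→s7: 5 + 1 = 6
s5→s4→s1→s7: 1 + 9 + 2 = 12
s5→s7: 5
s5→s4→s6→s3→s7: 1 + 3 + 6 + 3 = 13
s5→s4→s6→s8→s7: 1 + 3 + 5 + 3 = 12
The minimum is 5.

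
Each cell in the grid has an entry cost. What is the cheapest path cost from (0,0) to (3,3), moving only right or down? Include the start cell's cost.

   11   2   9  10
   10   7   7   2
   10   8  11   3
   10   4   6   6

38

One optimal route is [0,0] → [0,1] → [1,1] → [1,2] → [1,3] → [2,3] → [3,3].
Its cost is 11 + 2 + 7 + 7 + 2 + 3 + 6 = 38.
(Top row then right column would cost 43.)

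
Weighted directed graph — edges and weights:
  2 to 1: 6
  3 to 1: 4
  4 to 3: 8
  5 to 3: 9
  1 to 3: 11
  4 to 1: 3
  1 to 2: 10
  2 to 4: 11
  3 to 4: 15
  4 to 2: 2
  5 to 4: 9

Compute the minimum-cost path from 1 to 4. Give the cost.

21

Routes from 1 to 4:
1-2-4: 10 + 11 = 21
1-3-4: 11 + 15 = 26
Best route has total 21.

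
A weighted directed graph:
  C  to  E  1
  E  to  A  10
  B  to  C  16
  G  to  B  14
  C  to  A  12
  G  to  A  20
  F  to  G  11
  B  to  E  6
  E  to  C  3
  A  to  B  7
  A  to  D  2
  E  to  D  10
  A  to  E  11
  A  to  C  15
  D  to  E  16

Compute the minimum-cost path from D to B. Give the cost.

33

Routes from D to B:
D - E - A - B: 16 + 10 + 7 = 33
D - E - C - A - B: 16 + 3 + 12 + 7 = 38
Shortest: 33.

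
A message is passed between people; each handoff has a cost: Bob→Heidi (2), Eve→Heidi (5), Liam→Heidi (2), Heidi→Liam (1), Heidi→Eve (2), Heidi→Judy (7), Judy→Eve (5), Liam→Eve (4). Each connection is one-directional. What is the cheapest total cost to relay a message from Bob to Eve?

4

Paths from Bob to Eve:
Bob -> Heidi -> Eve: 2 + 2 = 4
Bob -> Heidi -> Judy -> Eve: 2 + 7 + 5 = 14
Bob -> Heidi -> Liam -> Eve: 2 + 1 + 4 = 7
Best route has total 4.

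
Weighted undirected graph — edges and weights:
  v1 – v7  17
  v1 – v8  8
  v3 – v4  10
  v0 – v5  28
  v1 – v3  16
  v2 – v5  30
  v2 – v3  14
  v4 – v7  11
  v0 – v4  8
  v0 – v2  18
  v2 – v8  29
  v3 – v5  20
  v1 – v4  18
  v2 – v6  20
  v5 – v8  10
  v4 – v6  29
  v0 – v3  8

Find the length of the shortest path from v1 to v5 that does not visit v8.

Some routes from v1 to v5 avoiding v8:
v1 → v3 → v5: 16 + 20 = 36
v1 → v4 → v3 → v5: 18 + 10 + 20 = 48
v1 → v3 → v0 → v5: 16 + 8 + 28 = 52
Best route has total 36.

36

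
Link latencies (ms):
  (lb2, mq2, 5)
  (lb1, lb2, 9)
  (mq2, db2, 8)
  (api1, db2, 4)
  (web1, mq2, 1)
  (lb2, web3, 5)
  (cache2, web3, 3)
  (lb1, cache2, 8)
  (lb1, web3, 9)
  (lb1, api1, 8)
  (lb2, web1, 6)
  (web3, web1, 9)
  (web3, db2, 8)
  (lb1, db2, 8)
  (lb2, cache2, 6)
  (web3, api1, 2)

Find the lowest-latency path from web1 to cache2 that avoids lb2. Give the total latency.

12

Comparing a few candidate routes:
web1 -> mq2 -> db2 -> api1 -> web3 -> cache2: 1 + 8 + 4 + 2 + 3 = 18
web1 -> mq2 -> db2 -> web3 -> cache2: 1 + 8 + 8 + 3 = 20
web1 -> web3 -> cache2: 9 + 3 = 12
Shortest: 12 ms.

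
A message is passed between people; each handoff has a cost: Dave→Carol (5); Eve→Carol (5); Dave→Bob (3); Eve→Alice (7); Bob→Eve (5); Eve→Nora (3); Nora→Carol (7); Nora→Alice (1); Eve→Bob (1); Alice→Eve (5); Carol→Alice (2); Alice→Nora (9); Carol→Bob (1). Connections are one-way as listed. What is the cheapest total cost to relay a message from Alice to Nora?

8

Routes from Alice to Nora:
Alice -> Eve -> Nora: 5 + 3 = 8
Alice -> Nora: 9
Best route has total 8.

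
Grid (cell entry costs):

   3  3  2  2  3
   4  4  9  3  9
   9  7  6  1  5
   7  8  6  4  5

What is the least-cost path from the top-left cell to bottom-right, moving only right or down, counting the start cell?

One optimal route is r0c0 -> r0c1 -> r0c2 -> r0c3 -> r1c3 -> r2c3 -> r3c3 -> r3c4.
Its cost is 3 + 3 + 2 + 2 + 3 + 1 + 4 + 5 = 23.

23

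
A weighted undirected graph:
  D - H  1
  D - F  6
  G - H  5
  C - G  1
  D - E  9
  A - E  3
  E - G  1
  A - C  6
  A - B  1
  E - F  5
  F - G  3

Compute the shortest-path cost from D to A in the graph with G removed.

Routes from D to A avoiding G:
D → F → E → A: 6 + 5 + 3 = 14
D → E → A: 9 + 3 = 12
Best route has total 12.

12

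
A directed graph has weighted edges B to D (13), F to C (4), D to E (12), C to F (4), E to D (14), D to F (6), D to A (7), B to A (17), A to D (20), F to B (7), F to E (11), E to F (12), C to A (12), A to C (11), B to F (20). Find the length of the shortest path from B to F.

Some routes from B to F:
B-D-A-C-F: 13 + 7 + 11 + 4 = 35
B-A-C-F: 17 + 11 + 4 = 32
B-F: 20
B-D-F: 13 + 6 = 19
B-D-E-F: 13 + 12 + 12 = 37
B-A-D-F: 17 + 20 + 6 = 43
Best route has total 19.

19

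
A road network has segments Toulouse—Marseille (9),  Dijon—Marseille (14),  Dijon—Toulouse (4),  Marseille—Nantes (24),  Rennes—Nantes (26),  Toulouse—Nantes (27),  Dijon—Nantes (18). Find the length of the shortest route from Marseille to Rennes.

50

Paths from Marseille to Rennes:
Marseille→Dijon→Toulouse→Nantes→Rennes: 14 + 4 + 27 + 26 = 71
Marseille→Toulouse→Nantes→Rennes: 9 + 27 + 26 = 62
Marseille→Toulouse→Dijon→Nantes→Rennes: 9 + 4 + 18 + 26 = 57
Marseille→Nantes→Rennes: 24 + 26 = 50
Marseille→Dijon→Nantes→Rennes: 14 + 18 + 26 = 58
Best route has total 50.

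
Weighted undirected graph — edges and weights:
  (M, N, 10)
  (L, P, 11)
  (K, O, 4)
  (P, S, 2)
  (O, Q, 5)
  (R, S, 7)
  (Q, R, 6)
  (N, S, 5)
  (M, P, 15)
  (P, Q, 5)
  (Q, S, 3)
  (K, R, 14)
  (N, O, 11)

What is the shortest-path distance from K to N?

Checking several routes:
K→O→Q→P→S→N: 4 + 5 + 5 + 2 + 5 = 21
K→O→N: 4 + 11 = 15
K→O→Q→S→N: 4 + 5 + 3 + 5 = 17
K→O→Q→R→S→N: 4 + 5 + 6 + 7 + 5 = 27
K→R→S→N: 14 + 7 + 5 = 26
K→R→Q→S→N: 14 + 6 + 3 + 5 = 28
Shortest: 15.

15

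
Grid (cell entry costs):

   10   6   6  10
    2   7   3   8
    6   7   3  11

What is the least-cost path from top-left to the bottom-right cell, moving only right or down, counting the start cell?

Best path: [0,0] [1,0] [1,1] [1,2] [2,2] [2,3]
Cost: 10 + 2 + 7 + 3 + 3 + 11 = 36

36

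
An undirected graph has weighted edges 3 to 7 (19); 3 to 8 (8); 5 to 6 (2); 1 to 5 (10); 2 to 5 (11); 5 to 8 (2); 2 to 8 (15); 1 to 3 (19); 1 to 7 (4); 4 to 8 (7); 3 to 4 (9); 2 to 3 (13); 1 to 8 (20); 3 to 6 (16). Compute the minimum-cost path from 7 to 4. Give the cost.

23

Some routes from 7 to 4:
7-1-8-4: 4 + 20 + 7 = 31
7-3-4: 19 + 9 = 28
7-1-3-4: 4 + 19 + 9 = 32
7-1-5-8-3-4: 4 + 10 + 2 + 8 + 9 = 33
7-3-8-4: 19 + 8 + 7 = 34
7-1-5-8-4: 4 + 10 + 2 + 7 = 23
Best route has total 23.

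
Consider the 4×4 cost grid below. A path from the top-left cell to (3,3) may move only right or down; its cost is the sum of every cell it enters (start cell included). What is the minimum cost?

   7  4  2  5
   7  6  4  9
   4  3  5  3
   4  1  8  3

Path (0,0) → (0,1) → (0,2) → (1,2) → (2,2) → (2,3) → (3,3): 7 + 4 + 2 + 4 + 5 + 3 + 3 = 28.

28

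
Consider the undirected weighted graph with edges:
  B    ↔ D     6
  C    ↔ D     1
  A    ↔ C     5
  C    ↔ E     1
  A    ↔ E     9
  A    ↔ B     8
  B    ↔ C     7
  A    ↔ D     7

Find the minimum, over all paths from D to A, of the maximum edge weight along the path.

5

Comparing a few candidate routes:
D→B→C→A: max(6, 7, 5) = 7
D→C→A: max(1, 5) = 5
D→B→A: max(6, 8) = 8
D→A: max(7) = 7
D→C→B→A: max(1, 7, 8) = 8
Smallest bottleneck: 5.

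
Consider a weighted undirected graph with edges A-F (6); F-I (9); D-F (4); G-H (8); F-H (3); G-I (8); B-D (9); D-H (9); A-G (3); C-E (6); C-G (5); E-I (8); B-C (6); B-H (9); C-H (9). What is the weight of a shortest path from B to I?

19

A few of the B→I routes:
B → H → F → I: 9 + 3 + 9 = 21
B → D → F → I: 9 + 4 + 9 = 22
B → C → G → I: 6 + 5 + 8 = 19
B → C → E → I: 6 + 6 + 8 = 20
Shortest: 19.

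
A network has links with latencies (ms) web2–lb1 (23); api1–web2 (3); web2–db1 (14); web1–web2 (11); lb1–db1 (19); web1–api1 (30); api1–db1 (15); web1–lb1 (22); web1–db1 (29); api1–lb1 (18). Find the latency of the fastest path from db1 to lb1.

19

Comparing a few candidate routes:
db1 - web2 - api1 - lb1: 14 + 3 + 18 = 35
db1 - web2 - lb1: 14 + 23 = 37
db1 - api1 - lb1: 15 + 18 = 33
db1 - api1 - web2 - lb1: 15 + 3 + 23 = 41
db1 - web2 - web1 - lb1: 14 + 11 + 22 = 47
db1 - lb1: 19
The minimum is 19 ms.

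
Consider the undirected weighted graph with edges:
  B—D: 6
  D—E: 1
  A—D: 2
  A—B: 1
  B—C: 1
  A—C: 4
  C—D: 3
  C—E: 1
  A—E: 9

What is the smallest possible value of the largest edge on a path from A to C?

A few of the A→C routes:
A → B → C: max(1, 1) = 1
A → D → C: max(2, 3) = 3
A → D → E → C: max(2, 1, 1) = 2
The minimum achievable maximum is 1.

1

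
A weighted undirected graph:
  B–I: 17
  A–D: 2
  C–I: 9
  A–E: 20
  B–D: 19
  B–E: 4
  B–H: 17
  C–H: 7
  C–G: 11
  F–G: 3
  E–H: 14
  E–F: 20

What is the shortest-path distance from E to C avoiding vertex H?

30

Paths from E to C avoiding H:
E → F → G → C: 20 + 3 + 11 = 34
E → A → D → B → I → C: 20 + 2 + 19 + 17 + 9 = 67
E → B → I → C: 4 + 17 + 9 = 30
Shortest: 30.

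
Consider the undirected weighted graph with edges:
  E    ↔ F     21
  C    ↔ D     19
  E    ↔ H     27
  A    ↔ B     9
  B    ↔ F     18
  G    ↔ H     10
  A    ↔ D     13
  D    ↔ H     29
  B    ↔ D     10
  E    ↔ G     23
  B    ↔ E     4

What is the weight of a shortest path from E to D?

Paths from E to D:
E → F → B → D: 21 + 18 + 10 = 49
E → F → B → A → D: 21 + 18 + 9 + 13 = 61
E → G → H → D: 23 + 10 + 29 = 62
E → B → D: 4 + 10 = 14
E → H → D: 27 + 29 = 56
E → B → A → D: 4 + 9 + 13 = 26
Shortest: 14.

14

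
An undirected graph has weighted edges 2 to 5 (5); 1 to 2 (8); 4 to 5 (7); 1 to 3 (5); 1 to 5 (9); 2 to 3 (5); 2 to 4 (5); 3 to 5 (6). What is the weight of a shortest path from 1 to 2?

A few of the 1→2 routes:
1 -> 3 -> 5 -> 2: 5 + 6 + 5 = 16
1 -> 3 -> 2: 5 + 5 = 10
1 -> 5 -> 2: 9 + 5 = 14
1 -> 2: 8
Best route has total 8.

8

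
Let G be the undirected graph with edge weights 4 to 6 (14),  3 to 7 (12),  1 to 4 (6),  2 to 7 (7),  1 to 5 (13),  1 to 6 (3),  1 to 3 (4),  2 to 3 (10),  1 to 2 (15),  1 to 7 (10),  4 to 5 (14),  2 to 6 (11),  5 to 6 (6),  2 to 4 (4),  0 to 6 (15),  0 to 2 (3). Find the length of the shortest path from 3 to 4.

10

Checking several routes:
3→1→6→4: 4 + 3 + 14 = 21
3→2→4: 10 + 4 = 14
3→1→4: 4 + 6 = 10
The minimum is 10.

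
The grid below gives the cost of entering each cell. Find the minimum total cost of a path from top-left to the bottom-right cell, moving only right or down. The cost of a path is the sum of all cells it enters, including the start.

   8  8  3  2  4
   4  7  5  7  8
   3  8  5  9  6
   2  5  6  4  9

Best path: r0c0 → r1c0 → r2c0 → r3c0 → r3c1 → r3c2 → r3c3 → r3c4
Cost: 8 + 4 + 3 + 2 + 5 + 6 + 4 + 9 = 41

41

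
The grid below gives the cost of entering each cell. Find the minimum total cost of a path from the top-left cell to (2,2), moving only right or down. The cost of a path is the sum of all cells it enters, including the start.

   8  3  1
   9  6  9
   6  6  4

25

One optimal route is (0,0)→(0,1)→(0,2)→(1,2)→(2,2).
Its cost is 8 + 3 + 1 + 9 + 4 = 25.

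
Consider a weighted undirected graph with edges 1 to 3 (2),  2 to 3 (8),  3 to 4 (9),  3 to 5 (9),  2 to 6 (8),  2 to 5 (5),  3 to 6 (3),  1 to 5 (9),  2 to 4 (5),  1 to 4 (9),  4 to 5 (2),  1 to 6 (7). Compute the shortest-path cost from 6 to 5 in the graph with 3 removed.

13

Checking several routes:
6→2→5: 8 + 5 = 13
6→1→5: 7 + 9 = 16
6→2→4→5: 8 + 5 + 2 = 15
Best route has total 13.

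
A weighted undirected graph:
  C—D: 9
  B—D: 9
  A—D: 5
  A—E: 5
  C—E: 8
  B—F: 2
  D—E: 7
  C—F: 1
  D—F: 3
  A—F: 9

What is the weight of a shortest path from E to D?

7

Some routes from E to D:
E→C→D: 8 + 9 = 17
E→D: 7
E→A→D: 5 + 5 = 10
E→C→F→D: 8 + 1 + 3 = 12
Best route has total 7.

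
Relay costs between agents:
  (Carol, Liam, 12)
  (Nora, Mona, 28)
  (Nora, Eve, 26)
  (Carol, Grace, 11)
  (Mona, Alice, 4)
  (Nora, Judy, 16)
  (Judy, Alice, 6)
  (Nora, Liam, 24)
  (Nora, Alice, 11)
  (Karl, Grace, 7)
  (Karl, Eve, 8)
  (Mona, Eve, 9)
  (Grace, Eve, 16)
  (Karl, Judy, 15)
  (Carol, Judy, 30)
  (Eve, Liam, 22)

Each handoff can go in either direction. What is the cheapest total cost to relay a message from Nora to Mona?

15

Checking several routes:
Nora-Judy-Alice-Mona: 16 + 6 + 4 = 26
Nora-Judy-Karl-Eve-Mona: 16 + 15 + 8 + 9 = 48
Nora-Alice-Mona: 11 + 4 = 15
Nora-Mona: 28
Nora-Eve-Mona: 26 + 9 = 35
Best route has total 15.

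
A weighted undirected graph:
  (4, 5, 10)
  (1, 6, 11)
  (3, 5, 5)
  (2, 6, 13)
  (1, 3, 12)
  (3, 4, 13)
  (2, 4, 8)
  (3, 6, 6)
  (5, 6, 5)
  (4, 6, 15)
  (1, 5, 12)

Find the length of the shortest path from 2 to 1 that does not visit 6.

Paths from 2 to 1 avoiding 6:
2-4-5-3-1: 8 + 10 + 5 + 12 = 35
2-4-3-1: 8 + 13 + 12 = 33
2-4-3-5-1: 8 + 13 + 5 + 12 = 38
2-4-5-1: 8 + 10 + 12 = 30
Best route has total 30.

30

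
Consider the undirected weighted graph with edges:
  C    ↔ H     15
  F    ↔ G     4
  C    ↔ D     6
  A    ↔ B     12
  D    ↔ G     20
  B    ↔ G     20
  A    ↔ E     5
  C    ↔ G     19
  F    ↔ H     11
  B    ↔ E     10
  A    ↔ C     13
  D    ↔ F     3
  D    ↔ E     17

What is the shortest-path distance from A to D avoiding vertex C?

Comparing a few candidate routes:
A-B-E-D: 12 + 10 + 17 = 39
A-E-D: 5 + 17 = 22
A-B-G-D: 12 + 20 + 20 = 52
A-E-B-G-F-D: 5 + 10 + 20 + 4 + 3 = 42
A-B-G-F-D: 12 + 20 + 4 + 3 = 39
Shortest: 22.

22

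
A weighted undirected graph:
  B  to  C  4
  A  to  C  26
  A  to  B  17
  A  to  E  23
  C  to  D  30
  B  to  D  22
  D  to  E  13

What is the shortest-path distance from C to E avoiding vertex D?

44

Candidate routes:
C -> A -> E: 26 + 23 = 49
C -> B -> A -> E: 4 + 17 + 23 = 44
Best route has total 44.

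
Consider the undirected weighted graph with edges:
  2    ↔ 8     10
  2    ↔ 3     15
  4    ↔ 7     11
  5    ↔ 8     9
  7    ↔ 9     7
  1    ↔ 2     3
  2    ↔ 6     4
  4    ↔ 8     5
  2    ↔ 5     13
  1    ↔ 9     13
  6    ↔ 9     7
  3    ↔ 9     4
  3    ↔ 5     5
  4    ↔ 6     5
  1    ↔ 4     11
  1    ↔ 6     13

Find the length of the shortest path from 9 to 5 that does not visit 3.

A few of the 9→5 routes:
9-1-2-5: 13 + 3 + 13 = 29
9-6-2-5: 7 + 4 + 13 = 24
9-6-2-8-5: 7 + 4 + 10 + 9 = 30
9-6-4-8-5: 7 + 5 + 5 + 9 = 26
9-7-4-8-5: 7 + 11 + 5 + 9 = 32
Best route has total 24.

24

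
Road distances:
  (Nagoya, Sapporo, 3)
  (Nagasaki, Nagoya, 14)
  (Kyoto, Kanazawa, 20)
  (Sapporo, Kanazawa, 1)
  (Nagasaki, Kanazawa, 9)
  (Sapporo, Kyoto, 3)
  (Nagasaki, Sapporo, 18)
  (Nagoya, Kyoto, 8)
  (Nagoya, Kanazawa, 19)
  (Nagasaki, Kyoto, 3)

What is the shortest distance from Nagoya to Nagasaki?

9

Comparing a few candidate routes:
Nagoya → Kyoto → Nagasaki: 8 + 3 = 11
Nagoya → Sapporo → Kyoto → Nagasaki: 3 + 3 + 3 = 9
Nagoya → Sapporo → Kanazawa → Nagasaki: 3 + 1 + 9 = 13
Nagoya → Nagasaki: 14
Shortest: 9.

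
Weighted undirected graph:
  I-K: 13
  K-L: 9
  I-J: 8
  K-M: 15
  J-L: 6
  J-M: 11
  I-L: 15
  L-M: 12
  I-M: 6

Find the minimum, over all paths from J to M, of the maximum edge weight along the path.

Some routes from J to M:
J-L-M: max(6, 12) = 12
J-L-K-M: max(6, 9, 15) = 15
J-L-K-I-M: max(6, 9, 13, 6) = 13
J-I-M: max(8, 6) = 8
J-I-K-L-M: max(8, 13, 9, 12) = 13
J-M: max(11) = 11
The minimum achievable maximum is 8.

8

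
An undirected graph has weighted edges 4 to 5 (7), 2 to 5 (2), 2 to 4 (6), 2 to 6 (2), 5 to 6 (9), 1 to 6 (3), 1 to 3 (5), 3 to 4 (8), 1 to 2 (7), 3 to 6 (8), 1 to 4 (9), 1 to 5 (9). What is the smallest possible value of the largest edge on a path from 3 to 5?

Some routes from 3 to 5:
3→1→2→5: max(5, 7, 2) = 7
3→1→6→2→4→5: max(5, 3, 2, 6, 7) = 7
3→1→6→2→5: max(5, 3, 2, 2) = 5
3→4→5: max(8, 7) = 8
3→1→2→4→5: max(5, 7, 6, 7) = 7
Smallest bottleneck: 5.

5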